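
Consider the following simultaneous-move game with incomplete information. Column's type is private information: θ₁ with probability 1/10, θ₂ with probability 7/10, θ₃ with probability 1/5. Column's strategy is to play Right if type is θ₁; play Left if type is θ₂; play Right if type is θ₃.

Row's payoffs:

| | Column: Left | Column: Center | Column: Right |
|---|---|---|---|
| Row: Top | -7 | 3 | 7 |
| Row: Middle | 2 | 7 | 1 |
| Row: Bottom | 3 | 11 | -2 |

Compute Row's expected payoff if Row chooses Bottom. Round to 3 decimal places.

Take the expectation over Column's type, weighting each type's action by its prior probability.
E[Bottom] = 1/10·(-2) + 7/10·3 + 1/5·(-2) = (-1/5) + 21/10 + (-2/5) = 3/2

1.500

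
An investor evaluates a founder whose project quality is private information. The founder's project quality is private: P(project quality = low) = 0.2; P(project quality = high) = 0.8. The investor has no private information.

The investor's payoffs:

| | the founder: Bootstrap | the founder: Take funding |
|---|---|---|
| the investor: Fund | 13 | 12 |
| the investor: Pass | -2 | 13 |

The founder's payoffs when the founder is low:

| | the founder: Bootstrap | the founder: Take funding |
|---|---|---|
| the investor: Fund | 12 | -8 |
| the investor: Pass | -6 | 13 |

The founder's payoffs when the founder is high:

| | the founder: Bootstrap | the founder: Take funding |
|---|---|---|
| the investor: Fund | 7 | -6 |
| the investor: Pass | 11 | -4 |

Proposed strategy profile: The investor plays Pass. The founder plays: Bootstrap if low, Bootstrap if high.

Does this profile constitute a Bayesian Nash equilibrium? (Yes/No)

No

A profile is a BNE iff every type of every player is best-responding given beliefs about the other side.
The investor plays Pass: E[Pass] = 0.2·(-2) + 0.8·(-2) = -2; E[Fund] = 13. Not best-responding. ✗
The founder (project quality low), facing Pass: Bootstrap gives -6, Take funding gives 13. Proposed Bootstrap is not best — profitable deviation exists. ✗
The founder (project quality high), facing Pass: Bootstrap gives 11, Take funding gives -4. Proposed Bootstrap is best. ✓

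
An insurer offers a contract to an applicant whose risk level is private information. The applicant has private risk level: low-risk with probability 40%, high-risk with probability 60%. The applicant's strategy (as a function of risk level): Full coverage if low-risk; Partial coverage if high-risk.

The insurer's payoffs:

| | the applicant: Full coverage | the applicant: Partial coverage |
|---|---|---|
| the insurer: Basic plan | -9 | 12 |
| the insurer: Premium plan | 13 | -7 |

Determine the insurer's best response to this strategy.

Compute the insurer's expected payoff for each action, taking the expectation over the applicant's type.
E[Basic plan] = 0.4·(-9) + 0.6·(12) = 3.6
E[Premium plan] = 0.4·(13) + 0.6·(-7) = 1
Best response: Basic plan (3.6 is the largest).

Basic plan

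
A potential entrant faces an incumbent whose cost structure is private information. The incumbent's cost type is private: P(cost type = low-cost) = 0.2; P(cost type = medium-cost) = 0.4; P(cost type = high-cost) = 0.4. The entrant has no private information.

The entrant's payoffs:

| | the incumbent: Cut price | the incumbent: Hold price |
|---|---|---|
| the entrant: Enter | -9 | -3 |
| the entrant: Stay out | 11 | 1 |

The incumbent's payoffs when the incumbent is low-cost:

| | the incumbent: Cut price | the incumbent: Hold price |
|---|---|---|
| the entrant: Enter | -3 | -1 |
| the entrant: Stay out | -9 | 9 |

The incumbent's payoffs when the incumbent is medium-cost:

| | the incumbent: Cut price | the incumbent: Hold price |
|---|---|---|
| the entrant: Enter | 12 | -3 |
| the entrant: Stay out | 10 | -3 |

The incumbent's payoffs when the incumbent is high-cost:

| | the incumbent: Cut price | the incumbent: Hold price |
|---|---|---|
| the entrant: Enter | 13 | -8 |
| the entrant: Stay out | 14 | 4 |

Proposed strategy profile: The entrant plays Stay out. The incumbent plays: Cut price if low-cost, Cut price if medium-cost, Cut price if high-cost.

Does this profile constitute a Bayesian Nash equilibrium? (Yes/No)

The entrant plays Stay out: E[Stay out] = 0.2·(11) + 0.4·(11) + 0.4·(11) = 11; E[Enter] = -9. Best-responding. ✓
The incumbent (cost type low-cost), facing Stay out: Cut price gives -9, Hold price gives 9. Proposed Cut price is not best — profitable deviation exists. ✗
The incumbent (cost type medium-cost), facing Stay out: Cut price gives 10, Hold price gives -3. Proposed Cut price is best. ✓
The incumbent (cost type high-cost), facing Stay out: Cut price gives 14, Hold price gives 4. Proposed Cut price is best. ✓

No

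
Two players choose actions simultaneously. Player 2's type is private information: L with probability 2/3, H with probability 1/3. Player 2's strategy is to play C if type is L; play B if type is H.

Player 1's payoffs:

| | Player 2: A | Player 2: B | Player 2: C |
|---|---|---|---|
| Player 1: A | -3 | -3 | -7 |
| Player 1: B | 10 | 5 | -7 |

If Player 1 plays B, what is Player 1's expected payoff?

E[B] = 2/3·(-7) + 1/3·5 = (-14/3) + 5/3 = -3

-3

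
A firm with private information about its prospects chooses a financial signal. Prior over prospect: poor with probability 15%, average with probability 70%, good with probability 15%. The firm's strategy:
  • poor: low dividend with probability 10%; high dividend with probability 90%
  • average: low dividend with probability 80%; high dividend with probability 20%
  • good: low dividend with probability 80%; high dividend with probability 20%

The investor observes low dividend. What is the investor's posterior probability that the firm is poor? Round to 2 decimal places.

Apply Bayes' rule using the sender's strategy as the likelihood.
P(low dividend) = 0.15·0.1 + 0.7·0.8 + 0.15·0.8 = 0.695
P(poor | low dividend) = (0.15·0.1) / 0.695 = 0.015 / 0.695 = 0.0215827

0.02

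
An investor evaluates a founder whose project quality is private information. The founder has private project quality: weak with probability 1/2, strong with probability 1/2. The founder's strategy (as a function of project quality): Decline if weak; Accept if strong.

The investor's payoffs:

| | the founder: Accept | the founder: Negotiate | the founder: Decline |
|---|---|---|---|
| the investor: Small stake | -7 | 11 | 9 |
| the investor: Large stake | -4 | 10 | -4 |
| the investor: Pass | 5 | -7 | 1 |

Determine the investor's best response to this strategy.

Pass

E[Small stake] = 1/2·(9) + 1/2·(-7) = 1
E[Large stake] = 1/2·(-4) + 1/2·(-4) = -4
E[Pass] = 1/2·(1) + 1/2·(5) = 3
Best response: Pass (3 is the largest).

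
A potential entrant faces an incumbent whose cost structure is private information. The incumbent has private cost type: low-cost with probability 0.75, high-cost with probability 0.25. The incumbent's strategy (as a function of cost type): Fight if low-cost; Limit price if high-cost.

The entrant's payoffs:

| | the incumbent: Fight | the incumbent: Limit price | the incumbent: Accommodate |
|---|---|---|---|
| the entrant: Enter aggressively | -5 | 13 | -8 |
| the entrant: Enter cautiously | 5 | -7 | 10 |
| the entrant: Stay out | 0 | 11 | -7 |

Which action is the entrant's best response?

Stay out

E[Enter aggressively] = 0.75·(-5) + 0.25·(13) = -0.5
E[Enter cautiously] = 0.75·(5) + 0.25·(-7) = 2
E[Stay out] = 0.75·(0) + 0.25·(11) = 2.75
Best response: Stay out (2.75 is the largest).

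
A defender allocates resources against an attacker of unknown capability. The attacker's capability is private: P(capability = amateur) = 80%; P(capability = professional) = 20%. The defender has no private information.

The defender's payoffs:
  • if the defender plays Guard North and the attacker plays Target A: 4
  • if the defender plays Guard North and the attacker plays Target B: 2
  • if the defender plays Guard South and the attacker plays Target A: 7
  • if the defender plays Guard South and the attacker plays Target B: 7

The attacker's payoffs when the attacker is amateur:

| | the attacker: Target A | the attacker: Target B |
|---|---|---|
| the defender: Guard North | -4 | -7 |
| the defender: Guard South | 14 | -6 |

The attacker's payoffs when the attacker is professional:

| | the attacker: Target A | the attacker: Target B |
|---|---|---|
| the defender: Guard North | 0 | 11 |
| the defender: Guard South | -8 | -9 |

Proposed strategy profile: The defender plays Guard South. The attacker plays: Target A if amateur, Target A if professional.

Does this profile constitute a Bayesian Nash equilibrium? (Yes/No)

The defender plays Guard South: E[Guard South] = 0.8·(7) + 0.2·(7) = 7; E[Guard North] = 4. Best-responding. ✓
The attacker (capability amateur), facing Guard South: Target A gives 14, Target B gives -6. Proposed Target A is best. ✓
The attacker (capability professional), facing Guard South: Target A gives -8, Target B gives -9. Proposed Target A is best. ✓

Yes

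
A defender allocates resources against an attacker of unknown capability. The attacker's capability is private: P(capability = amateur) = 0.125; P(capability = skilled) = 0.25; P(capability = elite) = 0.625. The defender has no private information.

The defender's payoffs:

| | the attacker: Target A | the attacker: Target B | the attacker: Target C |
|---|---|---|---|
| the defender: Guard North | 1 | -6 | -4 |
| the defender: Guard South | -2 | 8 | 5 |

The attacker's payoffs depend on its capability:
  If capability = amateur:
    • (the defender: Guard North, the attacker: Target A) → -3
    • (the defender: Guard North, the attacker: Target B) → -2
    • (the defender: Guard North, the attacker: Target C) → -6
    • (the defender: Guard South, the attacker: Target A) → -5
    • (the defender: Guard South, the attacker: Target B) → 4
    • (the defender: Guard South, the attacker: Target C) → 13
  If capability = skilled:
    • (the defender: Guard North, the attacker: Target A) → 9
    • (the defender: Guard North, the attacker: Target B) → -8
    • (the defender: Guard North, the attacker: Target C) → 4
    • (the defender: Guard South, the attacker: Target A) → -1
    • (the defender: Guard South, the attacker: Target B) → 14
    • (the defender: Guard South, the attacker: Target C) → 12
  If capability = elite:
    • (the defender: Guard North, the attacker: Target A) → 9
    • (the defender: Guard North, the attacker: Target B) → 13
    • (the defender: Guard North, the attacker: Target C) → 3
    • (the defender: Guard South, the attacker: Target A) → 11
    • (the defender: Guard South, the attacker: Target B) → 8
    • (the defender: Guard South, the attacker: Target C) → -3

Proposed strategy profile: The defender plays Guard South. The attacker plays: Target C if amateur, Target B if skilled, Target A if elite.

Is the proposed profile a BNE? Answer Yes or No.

Yes

A profile is a BNE iff every type of every player is best-responding given beliefs about the other side.
The defender plays Guard South: E[Guard South] = 0.125·(5) + 0.25·(8) + 0.625·(-2) = 1.375; E[Guard North] = -1.375. Best-responding. ✓
The attacker (capability amateur), facing Guard South: Target A gives -5, Target B gives 4, Target C gives 13. Proposed Target C is best. ✓
The attacker (capability skilled), facing Guard South: Target A gives -1, Target B gives 14, Target C gives 12. Proposed Target B is best. ✓
The attacker (capability elite), facing Guard South: Target A gives 11, Target B gives 8, Target C gives -3. Proposed Target A is best. ✓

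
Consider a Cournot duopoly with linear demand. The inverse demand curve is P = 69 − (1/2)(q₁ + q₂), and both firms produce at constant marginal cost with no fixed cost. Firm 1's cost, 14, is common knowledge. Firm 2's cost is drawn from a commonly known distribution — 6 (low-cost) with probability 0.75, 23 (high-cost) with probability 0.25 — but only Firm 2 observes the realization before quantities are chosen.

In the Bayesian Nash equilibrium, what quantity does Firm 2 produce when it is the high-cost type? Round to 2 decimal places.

28.92

Type-c best response for Firm 2: q₂(c) = (69 − c) − q₁/2.
Firm 1 maximizes expected profit; its first-order condition is 69 − q₁ − (1/2)E[q₂] − 14 = 0.
Substituting E[q₂] and solving: E[c₂] = 10.25, so q₁ = (69 − 2·14 + 10.25)/(3/2) = 34.1667.
q₂(high-cost) = (69 − 23 − (1/2)·34.1667) = 28.9167.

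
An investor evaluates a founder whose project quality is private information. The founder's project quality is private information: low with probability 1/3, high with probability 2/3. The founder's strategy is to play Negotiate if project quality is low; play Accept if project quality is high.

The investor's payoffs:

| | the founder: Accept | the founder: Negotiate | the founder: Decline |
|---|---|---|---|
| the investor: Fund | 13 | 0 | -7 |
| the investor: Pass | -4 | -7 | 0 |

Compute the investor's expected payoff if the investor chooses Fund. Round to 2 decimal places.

E[Fund] = 1/3·0 + 2/3·13 = 0 + 26/3 = 26/3

8.67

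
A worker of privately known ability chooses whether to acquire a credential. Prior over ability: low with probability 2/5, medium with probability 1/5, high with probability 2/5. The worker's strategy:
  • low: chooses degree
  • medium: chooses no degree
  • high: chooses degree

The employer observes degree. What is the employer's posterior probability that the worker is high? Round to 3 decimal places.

P(degree) = (2/5)·1 + (1/5)·0 + (2/5)·1 = 4/5
P(high | degree) = ((2/5)·1) / (4/5) = (2/5) / (4/5) = 1/2

0.500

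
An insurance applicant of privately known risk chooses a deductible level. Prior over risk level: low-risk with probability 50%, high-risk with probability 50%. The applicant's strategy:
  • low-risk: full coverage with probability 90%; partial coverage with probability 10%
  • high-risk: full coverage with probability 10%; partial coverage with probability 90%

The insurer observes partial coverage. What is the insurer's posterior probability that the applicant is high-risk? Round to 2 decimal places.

P(partial coverage) = 0.5·0.1 + 0.5·0.9 = 0.5
P(high-risk | partial coverage) = (0.5·0.9) / 0.5 = 0.45 / 0.5 = 0.9

0.90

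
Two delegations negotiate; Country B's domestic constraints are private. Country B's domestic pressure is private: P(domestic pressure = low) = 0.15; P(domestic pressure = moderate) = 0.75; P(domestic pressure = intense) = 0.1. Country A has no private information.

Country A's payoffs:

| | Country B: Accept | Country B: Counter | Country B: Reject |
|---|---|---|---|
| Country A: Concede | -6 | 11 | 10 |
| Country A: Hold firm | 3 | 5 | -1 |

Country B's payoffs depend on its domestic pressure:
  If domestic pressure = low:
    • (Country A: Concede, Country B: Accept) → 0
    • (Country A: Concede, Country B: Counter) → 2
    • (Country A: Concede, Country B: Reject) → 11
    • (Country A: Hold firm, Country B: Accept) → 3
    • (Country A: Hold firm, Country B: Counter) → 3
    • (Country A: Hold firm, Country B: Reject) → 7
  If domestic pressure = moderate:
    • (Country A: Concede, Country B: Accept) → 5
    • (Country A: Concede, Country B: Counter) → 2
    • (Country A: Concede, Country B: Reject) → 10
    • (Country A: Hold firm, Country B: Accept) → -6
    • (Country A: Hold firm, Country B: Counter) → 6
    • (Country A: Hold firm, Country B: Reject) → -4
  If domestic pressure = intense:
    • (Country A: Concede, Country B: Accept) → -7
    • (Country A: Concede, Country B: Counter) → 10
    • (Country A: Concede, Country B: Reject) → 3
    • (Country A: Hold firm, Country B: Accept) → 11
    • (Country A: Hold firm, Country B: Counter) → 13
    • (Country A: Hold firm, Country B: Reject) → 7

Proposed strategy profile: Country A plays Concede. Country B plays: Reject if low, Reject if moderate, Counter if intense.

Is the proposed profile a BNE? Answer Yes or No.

A profile is a BNE iff every type of every player is best-responding given beliefs about the other side.
Country A plays Concede: E[Concede] = 0.15·(10) + 0.75·(10) + 0.1·(11) = 10.1; E[Hold firm] = -0.4. Best-responding. ✓
Country B (domestic pressure low), facing Concede: Accept gives 0, Counter gives 2, Reject gives 11. Proposed Reject is best. ✓
Country B (domestic pressure moderate), facing Concede: Accept gives 5, Counter gives 2, Reject gives 10. Proposed Reject is best. ✓
Country B (domestic pressure intense), facing Concede: Accept gives -7, Counter gives 10, Reject gives 3. Proposed Counter is best. ✓

Yes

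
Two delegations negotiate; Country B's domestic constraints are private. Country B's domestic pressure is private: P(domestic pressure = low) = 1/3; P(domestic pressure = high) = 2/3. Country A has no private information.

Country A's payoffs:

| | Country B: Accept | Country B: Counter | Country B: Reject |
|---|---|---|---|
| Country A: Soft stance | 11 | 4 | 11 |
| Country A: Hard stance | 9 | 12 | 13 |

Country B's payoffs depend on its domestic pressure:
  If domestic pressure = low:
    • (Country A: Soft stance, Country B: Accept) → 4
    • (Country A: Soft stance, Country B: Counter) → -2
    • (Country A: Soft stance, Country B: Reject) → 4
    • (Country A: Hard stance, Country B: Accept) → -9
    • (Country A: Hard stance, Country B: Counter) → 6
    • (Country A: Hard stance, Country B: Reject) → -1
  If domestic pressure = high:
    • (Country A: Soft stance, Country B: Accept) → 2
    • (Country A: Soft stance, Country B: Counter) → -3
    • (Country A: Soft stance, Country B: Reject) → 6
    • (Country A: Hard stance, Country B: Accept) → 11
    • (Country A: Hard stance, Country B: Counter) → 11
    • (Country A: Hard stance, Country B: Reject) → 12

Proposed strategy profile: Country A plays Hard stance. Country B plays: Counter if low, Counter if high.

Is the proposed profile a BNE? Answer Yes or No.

No

A profile is a BNE iff every type of every player is best-responding given beliefs about the other side.
Country A plays Hard stance: E[Hard stance] = 1/3·(12) + 2/3·(12) = 12; E[Soft stance] = 4. Best-responding. ✓
Country B (domestic pressure low), facing Hard stance: Accept gives -9, Counter gives 6, Reject gives -1. Proposed Counter is best. ✓
Country B (domestic pressure high), facing Hard stance: Accept gives 11, Counter gives 11, Reject gives 12. Proposed Counter is not best — profitable deviation exists. ✗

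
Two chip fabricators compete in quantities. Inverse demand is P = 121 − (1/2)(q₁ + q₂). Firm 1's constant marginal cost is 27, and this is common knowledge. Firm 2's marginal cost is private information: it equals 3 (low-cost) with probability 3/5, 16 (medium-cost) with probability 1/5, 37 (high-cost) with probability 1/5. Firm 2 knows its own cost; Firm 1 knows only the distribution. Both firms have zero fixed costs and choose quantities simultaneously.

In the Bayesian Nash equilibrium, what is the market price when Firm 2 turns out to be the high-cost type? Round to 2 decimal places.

65.77

Type-c best response for Firm 2: q₂(c) = (121 − c) − q₁/2.
Firm 1 maximizes expected profit; its first-order condition is 121 − q₁ − (1/2)E[q₂] − 27 = 0.
Substituting E[q₂] and solving: E[c₂] = 12.4, so q₁ = (121 − 2·27 + 12.4)/(3/2) = 52.9333.
q₂(high-cost) = 57.5333, so P = 121 − (1/2)·(52.9333 + 57.5333) = 65.7667.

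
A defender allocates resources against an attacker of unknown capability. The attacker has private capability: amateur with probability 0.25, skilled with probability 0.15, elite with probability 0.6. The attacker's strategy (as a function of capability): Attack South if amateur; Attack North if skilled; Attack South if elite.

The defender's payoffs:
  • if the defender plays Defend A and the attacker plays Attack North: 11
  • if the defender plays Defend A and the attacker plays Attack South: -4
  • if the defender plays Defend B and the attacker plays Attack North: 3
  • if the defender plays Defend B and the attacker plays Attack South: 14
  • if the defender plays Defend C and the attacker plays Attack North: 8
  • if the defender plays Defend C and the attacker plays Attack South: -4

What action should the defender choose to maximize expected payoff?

E[Defend A] = 0.25·(-4) + 0.15·(11) + 0.6·(-4) = -1.75
E[Defend B] = 0.25·(14) + 0.15·(3) + 0.6·(14) = 12.35
E[Defend C] = 0.25·(-4) + 0.15·(8) + 0.6·(-4) = -2.2
Best response: Defend B (12.35 is the largest).

Defend B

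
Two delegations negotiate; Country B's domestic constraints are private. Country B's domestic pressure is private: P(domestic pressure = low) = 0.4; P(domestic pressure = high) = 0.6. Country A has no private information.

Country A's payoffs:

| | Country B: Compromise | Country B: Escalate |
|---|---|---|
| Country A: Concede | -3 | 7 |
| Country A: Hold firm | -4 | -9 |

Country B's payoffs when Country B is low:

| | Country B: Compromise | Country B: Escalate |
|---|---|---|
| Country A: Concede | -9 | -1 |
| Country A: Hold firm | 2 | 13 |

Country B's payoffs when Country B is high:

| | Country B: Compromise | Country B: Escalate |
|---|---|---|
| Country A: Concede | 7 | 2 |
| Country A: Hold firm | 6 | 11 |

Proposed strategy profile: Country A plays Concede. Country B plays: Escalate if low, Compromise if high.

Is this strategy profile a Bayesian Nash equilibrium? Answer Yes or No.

Country A plays Concede: E[Concede] = 0.4·(7) + 0.6·(-3) = 1; E[Hold firm] = -6. Best-responding. ✓
Country B (domestic pressure low), facing Concede: Compromise gives -9, Escalate gives -1. Proposed Escalate is best. ✓
Country B (domestic pressure high), facing Concede: Compromise gives 7, Escalate gives 2. Proposed Compromise is best. ✓

Yes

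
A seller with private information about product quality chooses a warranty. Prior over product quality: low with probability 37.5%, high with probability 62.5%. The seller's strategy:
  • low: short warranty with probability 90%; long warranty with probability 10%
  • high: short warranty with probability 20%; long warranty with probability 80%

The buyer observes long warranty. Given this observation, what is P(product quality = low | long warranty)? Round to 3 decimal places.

0.070

P(long warranty) = 0.375·0.1 + 0.625·0.8 = 0.5375
P(low | long warranty) = (0.375·0.1) / 0.5375 = 0.0375 / 0.5375 = 0.0697674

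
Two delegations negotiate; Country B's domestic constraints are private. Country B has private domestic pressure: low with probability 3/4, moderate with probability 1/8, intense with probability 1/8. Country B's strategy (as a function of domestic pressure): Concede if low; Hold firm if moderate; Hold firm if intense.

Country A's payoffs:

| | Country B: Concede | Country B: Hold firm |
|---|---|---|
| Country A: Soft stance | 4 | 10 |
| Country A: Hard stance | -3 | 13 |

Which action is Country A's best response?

Compute Country A's expected payoff for each action, taking the expectation over Country B's type.
E[Soft stance] = 3/4·(4) + 1/8·(10) + 1/8·(10) = 11/2
E[Hard stance] = 3/4·(-3) + 1/8·(13) + 1/8·(13) = 1
Best response: Soft stance (11/2 is the largest).

Soft stance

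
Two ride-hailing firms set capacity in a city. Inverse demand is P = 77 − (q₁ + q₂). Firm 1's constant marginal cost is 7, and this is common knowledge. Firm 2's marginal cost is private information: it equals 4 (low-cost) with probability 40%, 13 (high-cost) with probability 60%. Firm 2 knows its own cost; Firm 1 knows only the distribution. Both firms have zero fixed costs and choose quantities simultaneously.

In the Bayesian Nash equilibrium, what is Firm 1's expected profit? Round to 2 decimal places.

Type-c best response for Firm 2: q₂(c) = (77 − c)/2 − q₁/2.
Firm 1 maximizes expected profit; its first-order condition is 77 − 2q₁ − E[q₂] − 7 = 0.
Substituting E[q₂] and solving: E[c₂] = 9.4, so q₁ = (77 − 2·7 + 9.4)/3 = 24.1333.
E[P] = 77 − (q₁ + E[q₂]) = 31.1333; Firm 1's expected profit = (E[P] − 7)·q₁ = (31.1333 − 7)·24.1333 = 582.418.

582.42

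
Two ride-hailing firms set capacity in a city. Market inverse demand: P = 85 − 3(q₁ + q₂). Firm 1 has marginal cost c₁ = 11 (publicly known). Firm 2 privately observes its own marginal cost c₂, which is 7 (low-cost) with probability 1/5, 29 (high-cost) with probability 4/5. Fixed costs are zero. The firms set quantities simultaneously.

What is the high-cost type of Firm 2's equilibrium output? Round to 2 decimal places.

4.47

Type-c best response for Firm 2: q₂(c) = (85 − c)/6 − q₁/2.
Firm 1 maximizes expected profit; its first-order condition is 85 − 6q₁ − 3E[q₂] − 11 = 0.
Substituting E[q₂] and solving: E[c₂] = 24.6, so q₁ = (85 − 2·11 + 24.6)/9 = 9.73333.
q₂(high-cost) = (85 − 29 − 3·9.73333)/6 = 4.46667.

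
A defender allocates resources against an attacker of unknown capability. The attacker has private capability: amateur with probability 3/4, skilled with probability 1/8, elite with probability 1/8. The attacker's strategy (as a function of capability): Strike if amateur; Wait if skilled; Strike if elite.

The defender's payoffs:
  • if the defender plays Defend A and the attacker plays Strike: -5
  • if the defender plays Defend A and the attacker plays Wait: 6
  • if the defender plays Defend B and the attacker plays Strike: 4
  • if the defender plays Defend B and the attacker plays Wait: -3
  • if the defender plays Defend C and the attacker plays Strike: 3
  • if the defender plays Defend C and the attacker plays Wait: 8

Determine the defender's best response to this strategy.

E[Defend A] = 3/4·(-5) + 1/8·(6) + 1/8·(-5) = -29/8
E[Defend B] = 3/4·(4) + 1/8·(-3) + 1/8·(4) = 25/8
E[Defend C] = 3/4·(3) + 1/8·(8) + 1/8·(3) = 29/8
Best response: Defend C (29/8 is the largest).

Defend C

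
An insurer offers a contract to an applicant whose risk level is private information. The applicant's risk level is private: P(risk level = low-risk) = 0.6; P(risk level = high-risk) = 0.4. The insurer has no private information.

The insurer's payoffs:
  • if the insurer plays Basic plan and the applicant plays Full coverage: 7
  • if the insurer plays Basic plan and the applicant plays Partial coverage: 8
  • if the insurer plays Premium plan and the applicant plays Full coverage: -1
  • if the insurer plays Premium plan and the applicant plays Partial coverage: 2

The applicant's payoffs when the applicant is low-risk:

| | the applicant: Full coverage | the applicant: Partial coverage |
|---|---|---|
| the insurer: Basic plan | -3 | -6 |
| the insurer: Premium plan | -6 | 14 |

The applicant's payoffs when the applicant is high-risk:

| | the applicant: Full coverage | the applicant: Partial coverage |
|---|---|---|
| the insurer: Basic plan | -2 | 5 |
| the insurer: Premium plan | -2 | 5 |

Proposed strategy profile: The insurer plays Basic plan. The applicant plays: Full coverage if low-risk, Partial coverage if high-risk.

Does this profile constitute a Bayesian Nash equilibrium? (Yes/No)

Yes

A profile is a BNE iff every type of every player is best-responding given beliefs about the other side.
The insurer plays Basic plan: E[Basic plan] = 0.6·(7) + 0.4·(8) = 7.4; E[Premium plan] = 0.2. Best-responding. ✓
The applicant (risk level low-risk), facing Basic plan: Full coverage gives -3, Partial coverage gives -6. Proposed Full coverage is best. ✓
The applicant (risk level high-risk), facing Basic plan: Full coverage gives -2, Partial coverage gives 5. Proposed Partial coverage is best. ✓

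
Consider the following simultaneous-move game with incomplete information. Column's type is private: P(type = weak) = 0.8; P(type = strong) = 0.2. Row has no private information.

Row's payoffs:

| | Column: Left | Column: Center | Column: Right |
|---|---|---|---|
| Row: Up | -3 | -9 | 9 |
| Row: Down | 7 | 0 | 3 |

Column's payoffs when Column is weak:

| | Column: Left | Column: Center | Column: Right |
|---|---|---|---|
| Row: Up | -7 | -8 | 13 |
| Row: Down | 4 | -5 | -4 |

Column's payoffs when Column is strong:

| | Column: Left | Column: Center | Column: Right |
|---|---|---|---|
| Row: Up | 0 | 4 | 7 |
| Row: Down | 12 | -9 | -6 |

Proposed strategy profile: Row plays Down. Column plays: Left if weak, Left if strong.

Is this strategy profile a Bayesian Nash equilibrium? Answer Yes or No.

Row plays Down: E[Down] = 0.8·(7) + 0.2·(7) = 7; E[Up] = -3. Best-responding. ✓
Column (type weak), facing Down: Left gives 4, Center gives -5, Right gives -4. Proposed Left is best. ✓
Column (type strong), facing Down: Left gives 12, Center gives -9, Right gives -6. Proposed Left is best. ✓

Yes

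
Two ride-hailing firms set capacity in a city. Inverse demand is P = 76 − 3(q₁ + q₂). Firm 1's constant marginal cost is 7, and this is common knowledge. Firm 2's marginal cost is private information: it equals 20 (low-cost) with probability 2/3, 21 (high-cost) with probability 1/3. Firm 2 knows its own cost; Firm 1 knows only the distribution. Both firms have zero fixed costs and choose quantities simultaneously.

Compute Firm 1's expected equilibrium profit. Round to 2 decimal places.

251.07

Firm 2 with cost c maximizes (76 − 3(q₁+q₂) − c)·q₂, giving q₂(c) = (76 − c − 3q₁)/6.
E[c₂] = 2/3·20 + 1/3·21 = 20.3333
Firm 1's FOC against E[q₂] yields q₁ = (76 − 2·7 + E[c₂])/9 = (76 − 14 + 20.3333)/9 = 9.14815.
E[P] = 76 − 3·(q₁ + E[q₂]) = 34.4444; Firm 1's expected profit = (E[P] − 7)·q₁ = (34.4444 − 7)·9.14815 = 251.066.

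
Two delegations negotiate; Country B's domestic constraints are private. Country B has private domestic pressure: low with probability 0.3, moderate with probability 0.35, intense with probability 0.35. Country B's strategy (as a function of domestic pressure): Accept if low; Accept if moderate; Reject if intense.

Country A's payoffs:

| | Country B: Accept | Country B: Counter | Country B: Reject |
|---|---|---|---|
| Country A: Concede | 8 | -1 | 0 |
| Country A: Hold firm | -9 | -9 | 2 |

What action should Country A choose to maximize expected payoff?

Concede

Compute Country A's expected payoff for each action, taking the expectation over Country B's type.
E[Concede] = 0.3·(8) + 0.35·(8) + 0.35·(0) = 5.2
E[Hold firm] = 0.3·(-9) + 0.35·(-9) + 0.35·(2) = -5.15
Best response: Concede (5.2 is the largest).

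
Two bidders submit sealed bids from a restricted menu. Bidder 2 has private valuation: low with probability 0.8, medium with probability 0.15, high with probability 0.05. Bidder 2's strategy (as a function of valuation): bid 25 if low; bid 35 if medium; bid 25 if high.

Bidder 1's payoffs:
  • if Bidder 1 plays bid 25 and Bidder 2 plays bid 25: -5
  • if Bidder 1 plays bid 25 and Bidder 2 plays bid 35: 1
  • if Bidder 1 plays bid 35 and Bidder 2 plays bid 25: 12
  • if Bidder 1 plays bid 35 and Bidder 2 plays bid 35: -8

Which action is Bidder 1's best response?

bid 35

Compute Bidder 1's expected payoff for each action, taking the expectation over Bidder 2's type.
E[bid 25] = 0.8·(-5) + 0.15·(1) + 0.05·(-5) = -4.1
E[bid 35] = 0.8·(12) + 0.15·(-8) + 0.05·(12) = 9
Best response: bid 35 (9 is the largest).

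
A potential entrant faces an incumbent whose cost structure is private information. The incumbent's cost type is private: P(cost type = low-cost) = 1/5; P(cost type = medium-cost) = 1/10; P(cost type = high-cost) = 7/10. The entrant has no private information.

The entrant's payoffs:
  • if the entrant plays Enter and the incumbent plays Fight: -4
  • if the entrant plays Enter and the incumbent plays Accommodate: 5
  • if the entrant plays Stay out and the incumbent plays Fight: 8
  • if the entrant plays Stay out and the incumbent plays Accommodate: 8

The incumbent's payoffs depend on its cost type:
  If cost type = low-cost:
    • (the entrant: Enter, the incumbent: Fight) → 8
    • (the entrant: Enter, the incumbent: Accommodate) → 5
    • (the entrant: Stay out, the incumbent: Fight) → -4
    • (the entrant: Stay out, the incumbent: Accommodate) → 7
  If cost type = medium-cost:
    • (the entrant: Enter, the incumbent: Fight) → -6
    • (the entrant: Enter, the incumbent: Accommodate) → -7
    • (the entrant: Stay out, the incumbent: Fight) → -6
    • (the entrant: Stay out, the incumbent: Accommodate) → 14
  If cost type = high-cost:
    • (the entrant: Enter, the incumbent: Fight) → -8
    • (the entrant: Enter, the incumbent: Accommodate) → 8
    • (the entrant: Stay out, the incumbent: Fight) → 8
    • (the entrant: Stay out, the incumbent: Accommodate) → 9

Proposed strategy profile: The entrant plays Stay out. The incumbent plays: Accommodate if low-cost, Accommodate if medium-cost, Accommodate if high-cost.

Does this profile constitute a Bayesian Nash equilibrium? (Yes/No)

The entrant plays Stay out: E[Stay out] = 1/5·(8) + 1/10·(8) + 7/10·(8) = 8; E[Enter] = 5. Best-responding. ✓
The incumbent (cost type low-cost), facing Stay out: Fight gives -4, Accommodate gives 7. Proposed Accommodate is best. ✓
The incumbent (cost type medium-cost), facing Stay out: Fight gives -6, Accommodate gives 14. Proposed Accommodate is best. ✓
The incumbent (cost type high-cost), facing Stay out: Fight gives 8, Accommodate gives 9. Proposed Accommodate is best. ✓

Yes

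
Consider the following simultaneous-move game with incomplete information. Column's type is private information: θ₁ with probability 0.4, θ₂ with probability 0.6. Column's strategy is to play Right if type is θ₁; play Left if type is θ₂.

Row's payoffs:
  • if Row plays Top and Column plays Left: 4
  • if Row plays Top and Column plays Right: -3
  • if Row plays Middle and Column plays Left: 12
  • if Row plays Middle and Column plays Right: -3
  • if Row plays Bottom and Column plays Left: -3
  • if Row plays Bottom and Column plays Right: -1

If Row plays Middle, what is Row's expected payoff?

E[Middle] = 0.4·(-3) + 0.6·12 = (-1.2) + 7.2 = 6

6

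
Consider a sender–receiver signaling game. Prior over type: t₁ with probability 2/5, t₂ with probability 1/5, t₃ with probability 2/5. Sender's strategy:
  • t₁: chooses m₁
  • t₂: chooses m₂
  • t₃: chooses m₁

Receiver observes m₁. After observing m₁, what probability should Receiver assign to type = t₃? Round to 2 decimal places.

0.50

P(m₁) = (2/5)·1 + (1/5)·0 + (2/5)·1 = 4/5
P(t₃ | m₁) = ((2/5)·1) / (4/5) = (2/5) / (4/5) = 1/2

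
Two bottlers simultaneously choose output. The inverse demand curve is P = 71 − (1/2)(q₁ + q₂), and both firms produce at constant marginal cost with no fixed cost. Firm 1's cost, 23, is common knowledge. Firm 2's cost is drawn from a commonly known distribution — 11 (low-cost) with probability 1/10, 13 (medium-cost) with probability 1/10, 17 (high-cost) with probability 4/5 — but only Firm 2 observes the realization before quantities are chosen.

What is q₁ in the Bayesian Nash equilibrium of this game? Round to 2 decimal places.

Firm 2 with cost c maximizes (71 − (1/2)(q₁+q₂) − c)·q₂, giving q₂(c) = (71 − c − (1/2)q₁).
E[c₂] = 1/10·11 + 1/10·13 + 4/5·17 = 16
Firm 1's FOC against E[q₂] yields q₁ = (71 − 2·23 + E[c₂])/(3/2) = (71 − 46 + 16)/(3/2) = 27.3333.

27.33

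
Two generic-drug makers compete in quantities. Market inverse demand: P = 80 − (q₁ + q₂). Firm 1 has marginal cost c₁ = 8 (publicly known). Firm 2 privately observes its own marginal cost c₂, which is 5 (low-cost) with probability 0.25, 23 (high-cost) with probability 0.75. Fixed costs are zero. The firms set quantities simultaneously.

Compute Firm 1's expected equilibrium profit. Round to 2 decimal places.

Type-c best response for Firm 2: q₂(c) = (80 − c)/2 − q₁/2.
Firm 1 maximizes expected profit; its first-order condition is 80 − 2q₁ − E[q₂] − 8 = 0.
Substituting E[q₂] and solving: E[c₂] = 18.5, so q₁ = (80 − 2·8 + 18.5)/3 = 27.5.
E[P] = 80 − (q₁ + E[q₂]) = 35.5; Firm 1's expected profit = (E[P] − 8)·q₁ = (35.5 − 8)·27.5 = 756.25.

756.25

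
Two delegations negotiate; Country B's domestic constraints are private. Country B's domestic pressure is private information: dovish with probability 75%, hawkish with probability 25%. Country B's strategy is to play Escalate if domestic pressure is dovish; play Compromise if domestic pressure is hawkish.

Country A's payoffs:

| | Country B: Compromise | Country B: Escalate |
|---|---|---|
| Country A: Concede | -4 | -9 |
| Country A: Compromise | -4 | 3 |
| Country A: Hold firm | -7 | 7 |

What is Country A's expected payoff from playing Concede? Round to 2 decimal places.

E[Concede] = 0.75·(-9) + 0.25·(-4) = (-6.75) + (-1) = -7.75

-7.75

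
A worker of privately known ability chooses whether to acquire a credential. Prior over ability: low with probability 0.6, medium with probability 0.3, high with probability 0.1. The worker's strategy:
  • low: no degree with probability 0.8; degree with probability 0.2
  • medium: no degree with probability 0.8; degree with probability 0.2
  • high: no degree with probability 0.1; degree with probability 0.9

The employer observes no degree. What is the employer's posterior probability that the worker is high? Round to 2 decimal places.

0.01

P(no degree) = 0.6·0.8 + 0.3·0.8 + 0.1·0.1 = 0.73
P(high | no degree) = (0.1·0.1) / 0.73 = 0.01 / 0.73 = 0.0136986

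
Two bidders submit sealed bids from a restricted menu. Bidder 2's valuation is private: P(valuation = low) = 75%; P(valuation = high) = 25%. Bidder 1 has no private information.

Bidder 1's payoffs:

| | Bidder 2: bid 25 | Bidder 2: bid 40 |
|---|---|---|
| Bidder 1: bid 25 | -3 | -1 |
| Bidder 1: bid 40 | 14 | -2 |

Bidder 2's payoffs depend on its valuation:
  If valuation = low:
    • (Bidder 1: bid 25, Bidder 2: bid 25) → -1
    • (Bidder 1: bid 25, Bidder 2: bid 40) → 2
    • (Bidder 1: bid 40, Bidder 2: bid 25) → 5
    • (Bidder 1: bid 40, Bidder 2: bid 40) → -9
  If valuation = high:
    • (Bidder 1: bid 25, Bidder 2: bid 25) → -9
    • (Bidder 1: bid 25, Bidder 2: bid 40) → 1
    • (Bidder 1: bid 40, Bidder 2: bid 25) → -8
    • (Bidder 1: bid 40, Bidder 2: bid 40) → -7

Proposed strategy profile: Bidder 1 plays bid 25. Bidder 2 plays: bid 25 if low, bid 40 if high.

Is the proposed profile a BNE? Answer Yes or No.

Bidder 1 plays bid 25: E[bid 25] = 0.75·(-3) + 0.25·(-1) = -2.5; E[bid 40] = 10. Not best-responding. ✗
Bidder 2 (valuation low), facing bid 25: bid 25 gives -1, bid 40 gives 2. Proposed bid 25 is not best — profitable deviation exists. ✗
Bidder 2 (valuation high), facing bid 25: bid 25 gives -9, bid 40 gives 1. Proposed bid 40 is best. ✓

No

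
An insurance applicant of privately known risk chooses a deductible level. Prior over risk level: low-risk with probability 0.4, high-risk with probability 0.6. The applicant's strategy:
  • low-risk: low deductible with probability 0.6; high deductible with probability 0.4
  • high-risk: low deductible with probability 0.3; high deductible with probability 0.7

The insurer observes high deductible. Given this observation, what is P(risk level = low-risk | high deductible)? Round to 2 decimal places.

0.28

P(high deductible) = 0.4·0.4 + 0.6·0.7 = 0.58
P(low-risk | high deductible) = (0.4·0.4) / 0.58 = 0.16 / 0.58 = 0.275862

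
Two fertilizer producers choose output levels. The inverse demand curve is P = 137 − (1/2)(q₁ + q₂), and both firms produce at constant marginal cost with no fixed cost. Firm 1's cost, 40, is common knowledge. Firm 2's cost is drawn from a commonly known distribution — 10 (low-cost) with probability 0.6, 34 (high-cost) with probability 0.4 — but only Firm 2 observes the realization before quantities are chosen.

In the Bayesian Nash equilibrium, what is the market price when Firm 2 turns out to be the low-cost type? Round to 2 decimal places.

60.73

Type-c best response for Firm 2: q₂(c) = (137 − c) − q₁/2.
Firm 1 maximizes expected profit; its first-order condition is 137 − q₁ − (1/2)E[q₂] − 40 = 0.
Substituting E[q₂] and solving: E[c₂] = 19.6, so q₁ = (137 − 2·40 + 19.6)/(3/2) = 51.0667.
q₂(low-cost) = 101.467, so P = 137 − (1/2)·(51.0667 + 101.467) = 60.7333.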